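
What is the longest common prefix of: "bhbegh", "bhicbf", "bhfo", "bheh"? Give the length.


Words: bhbegh, bhicbf, bhfo, bheh
  Position 0: all 'b' => match
  Position 1: all 'h' => match
  Position 2: ('b', 'i', 'f', 'e') => mismatch, stop
LCP = "bh" (length 2)

2


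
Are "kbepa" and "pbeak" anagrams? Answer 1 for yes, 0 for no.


Strings: "kbepa", "pbeak"
Sorted first:  abekp
Sorted second: abekp
Sorted forms match => anagrams

1


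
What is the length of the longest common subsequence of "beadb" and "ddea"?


LCS of "beadb" and "ddea"
DP table:
           d    d    e    a
      0    0    0    0    0
  b   0    0    0    0    0
  e   0    0    0    1    1
  a   0    0    0    1    2
  d   0    1    1    1    2
  b   0    1    1    1    2
LCS length = dp[5][4] = 2

2


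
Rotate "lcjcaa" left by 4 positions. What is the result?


Input: "lcjcaa", rotate left by 4
First 4 characters: "lcjc"
Remaining characters: "aa"
Concatenate remaining + first: "aa" + "lcjc" = "aalcjc"

aalcjc


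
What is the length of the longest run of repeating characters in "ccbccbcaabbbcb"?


Input: "ccbccbcaabbbcb"
Scanning for longest run:
  Position 1 ('c'): continues run of 'c', length=2
  Position 2 ('b'): new char, reset run to 1
  Position 3 ('c'): new char, reset run to 1
  Position 4 ('c'): continues run of 'c', length=2
  Position 5 ('b'): new char, reset run to 1
  Position 6 ('c'): new char, reset run to 1
  Position 7 ('a'): new char, reset run to 1
  Position 8 ('a'): continues run of 'a', length=2
  Position 9 ('b'): new char, reset run to 1
  Position 10 ('b'): continues run of 'b', length=2
  Position 11 ('b'): continues run of 'b', length=3
  Position 12 ('c'): new char, reset run to 1
  Position 13 ('b'): new char, reset run to 1
Longest run: 'b' with length 3

3


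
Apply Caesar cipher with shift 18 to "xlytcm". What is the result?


Caesar cipher: shift "xlytcm" by 18
  'x' (pos 23) + 18 = pos 15 = 'p'
  'l' (pos 11) + 18 = pos 3 = 'd'
  'y' (pos 24) + 18 = pos 16 = 'q'
  't' (pos 19) + 18 = pos 11 = 'l'
  'c' (pos 2) + 18 = pos 20 = 'u'
  'm' (pos 12) + 18 = pos 4 = 'e'
Result: pdqlue

pdqlue


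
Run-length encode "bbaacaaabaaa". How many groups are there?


Input: bbaacaaabaaa
Scanning for consecutive runs:
  Group 1: 'b' x 2 (positions 0-1)
  Group 2: 'a' x 2 (positions 2-3)
  Group 3: 'c' x 1 (positions 4-4)
  Group 4: 'a' x 3 (positions 5-7)
  Group 5: 'b' x 1 (positions 8-8)
  Group 6: 'a' x 3 (positions 9-11)
Total groups: 6

6


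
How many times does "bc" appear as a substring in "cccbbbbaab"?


Searching for "bc" in "cccbbbbaab"
Scanning each position:
  Position 0: "cc" => no
  Position 1: "cc" => no
  Position 2: "cb" => no
  Position 3: "bb" => no
  Position 4: "bb" => no
  Position 5: "bb" => no
  Position 6: "ba" => no
  Position 7: "aa" => no
  Position 8: "ab" => no
Total occurrences: 0

0


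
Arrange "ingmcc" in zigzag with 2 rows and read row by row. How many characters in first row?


Zigzag "ingmcc" into 2 rows:
Placing characters:
  'i' => row 0
  'n' => row 1
  'g' => row 0
  'm' => row 1
  'c' => row 0
  'c' => row 1
Rows:
  Row 0: "igc"
  Row 1: "nmc"
First row length: 3

3


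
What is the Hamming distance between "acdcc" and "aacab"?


Comparing "acdcc" and "aacab" position by position:
  Position 0: 'a' vs 'a' => same
  Position 1: 'c' vs 'a' => differ
  Position 2: 'd' vs 'c' => differ
  Position 3: 'c' vs 'a' => differ
  Position 4: 'c' vs 'b' => differ
Total differences (Hamming distance): 4

4


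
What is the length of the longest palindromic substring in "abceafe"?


Input: "abceafe"
Checking substrings for palindromes:
  No multi-char palindromic substrings found
Longest palindromic substring: "a" with length 1

1


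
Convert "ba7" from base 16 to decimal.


Input: "ba7" in base 16
Positional expansion:
  Digit 'b' (value 11) x 16^2 = 2816
  Digit 'a' (value 10) x 16^1 = 160
  Digit '7' (value 7) x 16^0 = 7
Sum = 2983

2983


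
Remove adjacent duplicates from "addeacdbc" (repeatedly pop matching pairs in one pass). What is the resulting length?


Input: addeacdbc
Stack-based adjacent duplicate removal:
  Read 'a': push. Stack: a
  Read 'd': push. Stack: ad
  Read 'd': matches stack top 'd' => pop. Stack: a
  Read 'e': push. Stack: ae
  Read 'a': push. Stack: aea
  Read 'c': push. Stack: aeac
  Read 'd': push. Stack: aeacd
  Read 'b': push. Stack: aeacdb
  Read 'c': push. Stack: aeacdbc
Final stack: "aeacdbc" (length 7)

7


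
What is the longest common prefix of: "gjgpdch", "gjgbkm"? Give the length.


Words: gjgpdch, gjgbkm
  Position 0: all 'g' => match
  Position 1: all 'j' => match
  Position 2: all 'g' => match
  Position 3: ('p', 'b') => mismatch, stop
LCP = "gjg" (length 3)

3


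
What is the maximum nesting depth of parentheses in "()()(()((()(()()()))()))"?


Input: "()()(()((()(()()()))()))"
Tracking depth:
  Position 0 '(': depth becomes 1
  Position 1 ')': depth becomes 0
  Position 2 '(': depth becomes 1
  Position 3 ')': depth becomes 0
  Position 4 '(': depth becomes 1
  Position 5 '(': depth becomes 2
  Position 6 ')': depth becomes 1
  Position 7 '(': depth becomes 2
  Position 8 '(': depth becomes 3
  Position 9 '(': depth becomes 4
  Position 10 ')': depth becomes 3
  Position 11 '(': depth becomes 4
  Position 12 '(': depth becomes 5
  Position 13 ')': depth becomes 4
  Position 14 '(': depth becomes 5
  Position 15 ')': depth becomes 4
  Position 16 '(': depth becomes 5
  Position 17 ')': depth becomes 4
  Position 18 ')': depth becomes 3
  Position 19 ')': depth becomes 2
  Position 20 '(': depth becomes 3
  Position 21 ')': depth becomes 2
  Position 22 ')': depth becomes 1
  Position 23 ')': depth becomes 0
Maximum depth reached: 5

5


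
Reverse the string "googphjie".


Input: googphjie
Reading characters right to left:
  Position 8: 'e'
  Position 7: 'i'
  Position 6: 'j'
  Position 5: 'h'
  Position 4: 'p'
  Position 3: 'g'
  Position 2: 'o'
  Position 1: 'o'
  Position 0: 'g'
Reversed: eijhpgoog

eijhpgoog


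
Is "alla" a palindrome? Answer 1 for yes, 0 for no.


Input: alla
Reversed: alla
  Compare pos 0 ('a') with pos 3 ('a'): match
  Compare pos 1 ('l') with pos 2 ('l'): match
Result: palindrome

1


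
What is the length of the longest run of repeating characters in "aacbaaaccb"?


Input: "aacbaaaccb"
Scanning for longest run:
  Position 1 ('a'): continues run of 'a', length=2
  Position 2 ('c'): new char, reset run to 1
  Position 3 ('b'): new char, reset run to 1
  Position 4 ('a'): new char, reset run to 1
  Position 5 ('a'): continues run of 'a', length=2
  Position 6 ('a'): continues run of 'a', length=3
  Position 7 ('c'): new char, reset run to 1
  Position 8 ('c'): continues run of 'c', length=2
  Position 9 ('b'): new char, reset run to 1
Longest run: 'a' with length 3

3


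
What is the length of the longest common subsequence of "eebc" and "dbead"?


LCS of "eebc" and "dbead"
DP table:
           d    b    e    a    d
      0    0    0    0    0    0
  e   0    0    0    1    1    1
  e   0    0    0    1    1    1
  b   0    0    1    1    1    1
  c   0    0    1    1    1    1
LCS length = dp[4][5] = 1

1


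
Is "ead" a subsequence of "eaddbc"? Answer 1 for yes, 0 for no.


Check if "ead" is a subsequence of "eaddbc"
Greedy scan:
  Position 0 ('e'): matches sub[0] = 'e'
  Position 1 ('a'): matches sub[1] = 'a'
  Position 2 ('d'): matches sub[2] = 'd'
  Position 3 ('d'): no match needed
  Position 4 ('b'): no match needed
  Position 5 ('c'): no match needed
All 3 characters matched => is a subsequence

1


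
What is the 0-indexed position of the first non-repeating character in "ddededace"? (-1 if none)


Input: ddededace
Character frequencies:
  'a': 1
  'c': 1
  'd': 4
  'e': 3
Scanning left to right for freq == 1:
  Position 0 ('d'): freq=4, skip
  Position 1 ('d'): freq=4, skip
  Position 2 ('e'): freq=3, skip
  Position 3 ('d'): freq=4, skip
  Position 4 ('e'): freq=3, skip
  Position 5 ('d'): freq=4, skip
  Position 6 ('a'): unique! => answer = 6

6


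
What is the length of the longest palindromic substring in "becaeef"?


Input: "becaeef"
Checking substrings for palindromes:
  [4:6] "ee" (len 2) => palindrome
Longest palindromic substring: "ee" with length 2

2


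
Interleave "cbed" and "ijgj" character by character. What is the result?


Interleaving "cbed" and "ijgj":
  Position 0: 'c' from first, 'i' from second => "ci"
  Position 1: 'b' from first, 'j' from second => "bj"
  Position 2: 'e' from first, 'g' from second => "eg"
  Position 3: 'd' from first, 'j' from second => "dj"
Result: cibjegdj

cibjegdj


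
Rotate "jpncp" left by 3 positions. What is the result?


Input: "jpncp", rotate left by 3
First 3 characters: "jpn"
Remaining characters: "cp"
Concatenate remaining + first: "cp" + "jpn" = "cpjpn"

cpjpn


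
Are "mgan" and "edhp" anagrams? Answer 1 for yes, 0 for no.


Strings: "mgan", "edhp"
Sorted first:  agmn
Sorted second: dehp
Differ at position 0: 'a' vs 'd' => not anagrams

0


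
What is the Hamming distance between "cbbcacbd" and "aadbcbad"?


Comparing "cbbcacbd" and "aadbcbad" position by position:
  Position 0: 'c' vs 'a' => differ
  Position 1: 'b' vs 'a' => differ
  Position 2: 'b' vs 'd' => differ
  Position 3: 'c' vs 'b' => differ
  Position 4: 'a' vs 'c' => differ
  Position 5: 'c' vs 'b' => differ
  Position 6: 'b' vs 'a' => differ
  Position 7: 'd' vs 'd' => same
Total differences (Hamming distance): 7

7


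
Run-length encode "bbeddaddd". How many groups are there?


Input: bbeddaddd
Scanning for consecutive runs:
  Group 1: 'b' x 2 (positions 0-1)
  Group 2: 'e' x 1 (positions 2-2)
  Group 3: 'd' x 2 (positions 3-4)
  Group 4: 'a' x 1 (positions 5-5)
  Group 5: 'd' x 3 (positions 6-8)
Total groups: 5

5


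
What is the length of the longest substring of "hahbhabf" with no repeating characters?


Input: "hahbhabf"
Sliding window (track last position of each char):
  Position 0 ('h'): window [0,0] length 1 -- new best
  Position 1 ('a'): window [0,1] length 2 -- new best
  Position 2 ('h'): repeat (last at 0), move window start to 1
  Position 2 ('h'): window [1,2] length 2
  Position 3 ('b'): window [1,3] length 3 -- new best
  Position 4 ('h'): repeat (last at 2), move window start to 3
  Position 4 ('h'): window [3,4] length 2
  Position 5 ('a'): window [3,5] length 3
  Position 6 ('b'): repeat (last at 3), move window start to 4
  Position 6 ('b'): window [4,6] length 3
  Position 7 ('f'): window [4,7] length 4 -- new best
Longest substring with no repeats: "habf" with length 4

4


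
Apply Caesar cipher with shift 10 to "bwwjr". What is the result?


Caesar cipher: shift "bwwjr" by 10
  'b' (pos 1) + 10 = pos 11 = 'l'
  'w' (pos 22) + 10 = pos 6 = 'g'
  'w' (pos 22) + 10 = pos 6 = 'g'
  'j' (pos 9) + 10 = pos 19 = 't'
  'r' (pos 17) + 10 = pos 1 = 'b'
Result: lggtb

lggtb


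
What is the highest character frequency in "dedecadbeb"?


Input: dedecadbeb
Character counts:
  'a': 1
  'b': 2
  'c': 1
  'd': 3
  'e': 3
Maximum frequency: 3

3


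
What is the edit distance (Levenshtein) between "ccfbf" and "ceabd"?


Computing edit distance: "ccfbf" -> "ceabd"
DP table:
           c    e    a    b    d
      0    1    2    3    4    5
  c   1    0    1    2    3    4
  c   2    1    1    2    3    4
  f   3    2    2    2    3    4
  b   4    3    3    3    2    3
  f   5    4    4    4    3    3
Edit distance = dp[5][5] = 3

3


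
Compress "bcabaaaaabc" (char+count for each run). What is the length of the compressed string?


Input: bcabaaaaabc
Runs:
  'b' x 1 => "b1"
  'c' x 1 => "c1"
  'a' x 1 => "a1"
  'b' x 1 => "b1"
  'a' x 5 => "a5"
  'b' x 1 => "b1"
  'c' x 1 => "c1"
Compressed: "b1c1a1b1a5b1c1"
Compressed length: 14

14


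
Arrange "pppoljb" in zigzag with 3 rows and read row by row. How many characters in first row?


Zigzag "pppoljb" into 3 rows:
Placing characters:
  'p' => row 0
  'p' => row 1
  'p' => row 2
  'o' => row 1
  'l' => row 0
  'j' => row 1
  'b' => row 2
Rows:
  Row 0: "pl"
  Row 1: "poj"
  Row 2: "pb"
First row length: 2

2


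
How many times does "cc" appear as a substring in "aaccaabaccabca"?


Searching for "cc" in "aaccaabaccabca"
Scanning each position:
  Position 0: "aa" => no
  Position 1: "ac" => no
  Position 2: "cc" => MATCH
  Position 3: "ca" => no
  Position 4: "aa" => no
  Position 5: "ab" => no
  Position 6: "ba" => no
  Position 7: "ac" => no
  Position 8: "cc" => MATCH
  Position 9: "ca" => no
  Position 10: "ab" => no
  Position 11: "bc" => no
  Position 12: "ca" => no
Total occurrences: 2

2


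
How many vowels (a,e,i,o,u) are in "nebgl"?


Input: nebgl
Checking each character:
  'n' at position 0: consonant
  'e' at position 1: vowel (running total: 1)
  'b' at position 2: consonant
  'g' at position 3: consonant
  'l' at position 4: consonant
Total vowels: 1

1


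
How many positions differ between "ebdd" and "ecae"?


Comparing "ebdd" and "ecae" position by position:
  Position 0: 'e' vs 'e' => same
  Position 1: 'b' vs 'c' => DIFFER
  Position 2: 'd' vs 'a' => DIFFER
  Position 3: 'd' vs 'e' => DIFFER
Positions that differ: 3

3


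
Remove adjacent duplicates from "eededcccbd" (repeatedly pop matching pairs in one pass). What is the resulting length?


Input: eededcccbd
Stack-based adjacent duplicate removal:
  Read 'e': push. Stack: e
  Read 'e': matches stack top 'e' => pop. Stack: (empty)
  Read 'd': push. Stack: d
  Read 'e': push. Stack: de
  Read 'd': push. Stack: ded
  Read 'c': push. Stack: dedc
  Read 'c': matches stack top 'c' => pop. Stack: ded
  Read 'c': push. Stack: dedc
  Read 'b': push. Stack: dedcb
  Read 'd': push. Stack: dedcbd
Final stack: "dedcbd" (length 6)

6


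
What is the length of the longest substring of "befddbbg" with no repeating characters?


Input: "befddbbg"
Sliding window (track last position of each char):
  Position 0 ('b'): window [0,0] length 1 -- new best
  Position 1 ('e'): window [0,1] length 2 -- new best
  Position 2 ('f'): window [0,2] length 3 -- new best
  Position 3 ('d'): window [0,3] length 4 -- new best
  Position 4 ('d'): repeat (last at 3), move window start to 4
  Position 4 ('d'): window [4,4] length 1
  Position 5 ('b'): window [4,5] length 2
  Position 6 ('b'): repeat (last at 5), move window start to 6
  Position 6 ('b'): window [6,6] length 1
  Position 7 ('g'): window [6,7] length 2
Longest substring with no repeats: "befd" with length 4

4


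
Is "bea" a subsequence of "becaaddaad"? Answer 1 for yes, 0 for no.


Check if "bea" is a subsequence of "becaaddaad"
Greedy scan:
  Position 0 ('b'): matches sub[0] = 'b'
  Position 1 ('e'): matches sub[1] = 'e'
  Position 2 ('c'): no match needed
  Position 3 ('a'): matches sub[2] = 'a'
  Position 4 ('a'): no match needed
  Position 5 ('d'): no match needed
  Position 6 ('d'): no match needed
  Position 7 ('a'): no match needed
  Position 8 ('a'): no match needed
  Position 9 ('d'): no match needed
All 3 characters matched => is a subsequence

1


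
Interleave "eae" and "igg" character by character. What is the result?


Interleaving "eae" and "igg":
  Position 0: 'e' from first, 'i' from second => "ei"
  Position 1: 'a' from first, 'g' from second => "ag"
  Position 2: 'e' from first, 'g' from second => "eg"
Result: eiageg

eiageg


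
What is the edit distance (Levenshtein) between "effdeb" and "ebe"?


Computing edit distance: "effdeb" -> "ebe"
DP table:
           e    b    e
      0    1    2    3
  e   1    0    1    2
  f   2    1    1    2
  f   3    2    2    2
  d   4    3    3    3
  e   5    4    4    3
  b   6    5    4    4
Edit distance = dp[6][3] = 4

4


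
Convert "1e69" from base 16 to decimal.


Input: "1e69" in base 16
Positional expansion:
  Digit '1' (value 1) x 16^3 = 4096
  Digit 'e' (value 14) x 16^2 = 3584
  Digit '6' (value 6) x 16^1 = 96
  Digit '9' (value 9) x 16^0 = 9
Sum = 7785

7785


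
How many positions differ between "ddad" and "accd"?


Comparing "ddad" and "accd" position by position:
  Position 0: 'd' vs 'a' => DIFFER
  Position 1: 'd' vs 'c' => DIFFER
  Position 2: 'a' vs 'c' => DIFFER
  Position 3: 'd' vs 'd' => same
Positions that differ: 3

3


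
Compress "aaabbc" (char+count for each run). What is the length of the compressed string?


Input: aaabbc
Runs:
  'a' x 3 => "a3"
  'b' x 2 => "b2"
  'c' x 1 => "c1"
Compressed: "a3b2c1"
Compressed length: 6

6


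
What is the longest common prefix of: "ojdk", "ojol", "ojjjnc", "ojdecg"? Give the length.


Words: ojdk, ojol, ojjjnc, ojdecg
  Position 0: all 'o' => match
  Position 1: all 'j' => match
  Position 2: ('d', 'o', 'j', 'd') => mismatch, stop
LCP = "oj" (length 2)

2


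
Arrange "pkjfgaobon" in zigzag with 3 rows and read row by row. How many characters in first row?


Zigzag "pkjfgaobon" into 3 rows:
Placing characters:
  'p' => row 0
  'k' => row 1
  'j' => row 2
  'f' => row 1
  'g' => row 0
  'a' => row 1
  'o' => row 2
  'b' => row 1
  'o' => row 0
  'n' => row 1
Rows:
  Row 0: "pgo"
  Row 1: "kfabn"
  Row 2: "jo"
First row length: 3

3


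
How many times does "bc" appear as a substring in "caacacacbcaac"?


Searching for "bc" in "caacacacbcaac"
Scanning each position:
  Position 0: "ca" => no
  Position 1: "aa" => no
  Position 2: "ac" => no
  Position 3: "ca" => no
  Position 4: "ac" => no
  Position 5: "ca" => no
  Position 6: "ac" => no
  Position 7: "cb" => no
  Position 8: "bc" => MATCH
  Position 9: "ca" => no
  Position 10: "aa" => no
  Position 11: "ac" => no
Total occurrences: 1

1


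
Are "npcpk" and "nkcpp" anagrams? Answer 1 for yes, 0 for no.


Strings: "npcpk", "nkcpp"
Sorted first:  cknpp
Sorted second: cknpp
Sorted forms match => anagrams

1


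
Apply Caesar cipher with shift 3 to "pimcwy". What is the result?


Caesar cipher: shift "pimcwy" by 3
  'p' (pos 15) + 3 = pos 18 = 's'
  'i' (pos 8) + 3 = pos 11 = 'l'
  'm' (pos 12) + 3 = pos 15 = 'p'
  'c' (pos 2) + 3 = pos 5 = 'f'
  'w' (pos 22) + 3 = pos 25 = 'z'
  'y' (pos 24) + 3 = pos 1 = 'b'
Result: slpfzb

slpfzb


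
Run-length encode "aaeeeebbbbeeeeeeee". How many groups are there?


Input: aaeeeebbbbeeeeeeee
Scanning for consecutive runs:
  Group 1: 'a' x 2 (positions 0-1)
  Group 2: 'e' x 4 (positions 2-5)
  Group 3: 'b' x 4 (positions 6-9)
  Group 4: 'e' x 8 (positions 10-17)
Total groups: 4

4


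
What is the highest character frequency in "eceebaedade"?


Input: eceebaedade
Character counts:
  'a': 2
  'b': 1
  'c': 1
  'd': 2
  'e': 5
Maximum frequency: 5

5


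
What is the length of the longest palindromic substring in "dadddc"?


Input: "dadddc"
Checking substrings for palindromes:
  [0:3] "dad" (len 3) => palindrome
  [2:5] "ddd" (len 3) => palindrome
  [2:4] "dd" (len 2) => palindrome
  [3:5] "dd" (len 2) => palindrome
Longest palindromic substring: "dad" with length 3

3


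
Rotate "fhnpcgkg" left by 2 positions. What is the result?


Input: "fhnpcgkg", rotate left by 2
First 2 characters: "fh"
Remaining characters: "npcgkg"
Concatenate remaining + first: "npcgkg" + "fh" = "npcgkgfh"

npcgkgfh


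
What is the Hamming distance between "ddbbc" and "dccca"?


Comparing "ddbbc" and "dccca" position by position:
  Position 0: 'd' vs 'd' => same
  Position 1: 'd' vs 'c' => differ
  Position 2: 'b' vs 'c' => differ
  Position 3: 'b' vs 'c' => differ
  Position 4: 'c' vs 'a' => differ
Total differences (Hamming distance): 4

4


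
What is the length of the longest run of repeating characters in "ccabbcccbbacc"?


Input: "ccabbcccbbacc"
Scanning for longest run:
  Position 1 ('c'): continues run of 'c', length=2
  Position 2 ('a'): new char, reset run to 1
  Position 3 ('b'): new char, reset run to 1
  Position 4 ('b'): continues run of 'b', length=2
  Position 5 ('c'): new char, reset run to 1
  Position 6 ('c'): continues run of 'c', length=2
  Position 7 ('c'): continues run of 'c', length=3
  Position 8 ('b'): new char, reset run to 1
  Position 9 ('b'): continues run of 'b', length=2
  Position 10 ('a'): new char, reset run to 1
  Position 11 ('c'): new char, reset run to 1
  Position 12 ('c'): continues run of 'c', length=2
Longest run: 'c' with length 3

3


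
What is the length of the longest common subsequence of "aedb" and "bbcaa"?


LCS of "aedb" and "bbcaa"
DP table:
           b    b    c    a    a
      0    0    0    0    0    0
  a   0    0    0    0    1    1
  e   0    0    0    0    1    1
  d   0    0    0    0    1    1
  b   0    1    1    1    1    1
LCS length = dp[4][5] = 1

1


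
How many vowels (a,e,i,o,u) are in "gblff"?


Input: gblff
Checking each character:
  'g' at position 0: consonant
  'b' at position 1: consonant
  'l' at position 2: consonant
  'f' at position 3: consonant
  'f' at position 4: consonant
Total vowels: 0

0


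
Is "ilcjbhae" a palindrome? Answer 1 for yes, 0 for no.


Input: ilcjbhae
Reversed: eahbjcli
  Compare pos 0 ('i') with pos 7 ('e'): MISMATCH
  Compare pos 1 ('l') with pos 6 ('a'): MISMATCH
  Compare pos 2 ('c') with pos 5 ('h'): MISMATCH
  Compare pos 3 ('j') with pos 4 ('b'): MISMATCH
Result: not a palindrome

0


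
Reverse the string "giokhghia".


Input: giokhghia
Reading characters right to left:
  Position 8: 'a'
  Position 7: 'i'
  Position 6: 'h'
  Position 5: 'g'
  Position 4: 'h'
  Position 3: 'k'
  Position 2: 'o'
  Position 1: 'i'
  Position 0: 'g'
Reversed: aihghkoig

aihghkoig


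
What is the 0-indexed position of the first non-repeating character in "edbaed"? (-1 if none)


Input: edbaed
Character frequencies:
  'a': 1
  'b': 1
  'd': 2
  'e': 2
Scanning left to right for freq == 1:
  Position 0 ('e'): freq=2, skip
  Position 1 ('d'): freq=2, skip
  Position 2 ('b'): unique! => answer = 2

2


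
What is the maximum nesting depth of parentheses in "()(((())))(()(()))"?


Input: "()(((())))(()(()))"
Tracking depth:
  Position 0 '(': depth becomes 1
  Position 1 ')': depth becomes 0
  Position 2 '(': depth becomes 1
  Position 3 '(': depth becomes 2
  Position 4 '(': depth becomes 3
  Position 5 '(': depth becomes 4
  Position 6 ')': depth becomes 3
  Position 7 ')': depth becomes 2
  Position 8 ')': depth becomes 1
  Position 9 ')': depth becomes 0
  Position 10 '(': depth becomes 1
  Position 11 '(': depth becomes 2
  Position 12 ')': depth becomes 1
  Position 13 '(': depth becomes 2
  Position 14 '(': depth becomes 3
  Position 15 ')': depth becomes 2
  Position 16 ')': depth becomes 1
  Position 17 ')': depth becomes 0
Maximum depth reached: 4

4


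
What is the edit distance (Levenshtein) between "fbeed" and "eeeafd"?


Computing edit distance: "fbeed" -> "eeeafd"
DP table:
           e    e    e    a    f    d
      0    1    2    3    4    5    6
  f   1    1    2    3    4    4    5
  b   2    2    2    3    4    5    5
  e   3    2    2    2    3    4    5
  e   4    3    2    2    3    4    5
  d   5    4    3    3    3    4    4
Edit distance = dp[5][6] = 4

4


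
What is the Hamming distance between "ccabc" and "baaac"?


Comparing "ccabc" and "baaac" position by position:
  Position 0: 'c' vs 'b' => differ
  Position 1: 'c' vs 'a' => differ
  Position 2: 'a' vs 'a' => same
  Position 3: 'b' vs 'a' => differ
  Position 4: 'c' vs 'c' => same
Total differences (Hamming distance): 3

3


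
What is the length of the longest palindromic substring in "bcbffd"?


Input: "bcbffd"
Checking substrings for palindromes:
  [0:3] "bcb" (len 3) => palindrome
  [3:5] "ff" (len 2) => palindrome
Longest palindromic substring: "bcb" with length 3

3


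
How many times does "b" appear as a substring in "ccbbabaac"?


Searching for "b" in "ccbbabaac"
Scanning each position:
  Position 0: "c" => no
  Position 1: "c" => no
  Position 2: "b" => MATCH
  Position 3: "b" => MATCH
  Position 4: "a" => no
  Position 5: "b" => MATCH
  Position 6: "a" => no
  Position 7: "a" => no
  Position 8: "c" => no
Total occurrences: 3

3


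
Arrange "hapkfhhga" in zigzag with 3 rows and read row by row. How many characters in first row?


Zigzag "hapkfhhga" into 3 rows:
Placing characters:
  'h' => row 0
  'a' => row 1
  'p' => row 2
  'k' => row 1
  'f' => row 0
  'h' => row 1
  'h' => row 2
  'g' => row 1
  'a' => row 0
Rows:
  Row 0: "hfa"
  Row 1: "akhg"
  Row 2: "ph"
First row length: 3

3


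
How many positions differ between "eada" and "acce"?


Comparing "eada" and "acce" position by position:
  Position 0: 'e' vs 'a' => DIFFER
  Position 1: 'a' vs 'c' => DIFFER
  Position 2: 'd' vs 'c' => DIFFER
  Position 3: 'a' vs 'e' => DIFFER
Positions that differ: 4

4


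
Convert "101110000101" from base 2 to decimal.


Input: "101110000101" in base 2
Positional expansion:
  Digit '1' (value 1) x 2^11 = 2048
  Digit '0' (value 0) x 2^10 = 0
  Digit '1' (value 1) x 2^9 = 512
  Digit '1' (value 1) x 2^8 = 256
  Digit '1' (value 1) x 2^7 = 128
  Digit '0' (value 0) x 2^6 = 0
  Digit '0' (value 0) x 2^5 = 0
  Digit '0' (value 0) x 2^4 = 0
  Digit '0' (value 0) x 2^3 = 0
  Digit '1' (value 1) x 2^2 = 4
  Digit '0' (value 0) x 2^1 = 0
  Digit '1' (value 1) x 2^0 = 1
Sum = 2949

2949


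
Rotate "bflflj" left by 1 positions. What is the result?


Input: "bflflj", rotate left by 1
First 1 characters: "b"
Remaining characters: "flflj"
Concatenate remaining + first: "flflj" + "b" = "flfljb"

flfljb


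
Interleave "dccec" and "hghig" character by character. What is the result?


Interleaving "dccec" and "hghig":
  Position 0: 'd' from first, 'h' from second => "dh"
  Position 1: 'c' from first, 'g' from second => "cg"
  Position 2: 'c' from first, 'h' from second => "ch"
  Position 3: 'e' from first, 'i' from second => "ei"
  Position 4: 'c' from first, 'g' from second => "cg"
Result: dhcgcheicg

dhcgcheicg


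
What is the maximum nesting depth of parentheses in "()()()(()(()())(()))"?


Input: "()()()(()(()())(()))"
Tracking depth:
  Position 0 '(': depth becomes 1
  Position 1 ')': depth becomes 0
  Position 2 '(': depth becomes 1
  Position 3 ')': depth becomes 0
  Position 4 '(': depth becomes 1
  Position 5 ')': depth becomes 0
  Position 6 '(': depth becomes 1
  Position 7 '(': depth becomes 2
  Position 8 ')': depth becomes 1
  Position 9 '(': depth becomes 2
  Position 10 '(': depth becomes 3
  Position 11 ')': depth becomes 2
  Position 12 '(': depth becomes 3
  Position 13 ')': depth becomes 2
  Position 14 ')': depth becomes 1
  Position 15 '(': depth becomes 2
  Position 16 '(': depth becomes 3
  Position 17 ')': depth becomes 2
  Position 18 ')': depth becomes 1
  Position 19 ')': depth becomes 0
Maximum depth reached: 3

3


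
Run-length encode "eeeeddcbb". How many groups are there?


Input: eeeeddcbb
Scanning for consecutive runs:
  Group 1: 'e' x 4 (positions 0-3)
  Group 2: 'd' x 2 (positions 4-5)
  Group 3: 'c' x 1 (positions 6-6)
  Group 4: 'b' x 2 (positions 7-8)
Total groups: 4

4


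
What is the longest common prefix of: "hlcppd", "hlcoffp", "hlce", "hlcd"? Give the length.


Words: hlcppd, hlcoffp, hlce, hlcd
  Position 0: all 'h' => match
  Position 1: all 'l' => match
  Position 2: all 'c' => match
  Position 3: ('p', 'o', 'e', 'd') => mismatch, stop
LCP = "hlc" (length 3)

3


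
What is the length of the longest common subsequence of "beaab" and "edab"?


LCS of "beaab" and "edab"
DP table:
           e    d    a    b
      0    0    0    0    0
  b   0    0    0    0    1
  e   0    1    1    1    1
  a   0    1    1    2    2
  a   0    1    1    2    2
  b   0    1    1    2    3
LCS length = dp[5][4] = 3

3


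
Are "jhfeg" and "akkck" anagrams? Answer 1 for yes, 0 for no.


Strings: "jhfeg", "akkck"
Sorted first:  efghj
Sorted second: ackkk
Differ at position 0: 'e' vs 'a' => not anagrams

0


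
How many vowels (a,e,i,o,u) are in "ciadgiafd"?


Input: ciadgiafd
Checking each character:
  'c' at position 0: consonant
  'i' at position 1: vowel (running total: 1)
  'a' at position 2: vowel (running total: 2)
  'd' at position 3: consonant
  'g' at position 4: consonant
  'i' at position 5: vowel (running total: 3)
  'a' at position 6: vowel (running total: 4)
  'f' at position 7: consonant
  'd' at position 8: consonant
Total vowels: 4

4


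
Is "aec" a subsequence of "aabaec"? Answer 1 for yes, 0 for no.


Check if "aec" is a subsequence of "aabaec"
Greedy scan:
  Position 0 ('a'): matches sub[0] = 'a'
  Position 1 ('a'): no match needed
  Position 2 ('b'): no match needed
  Position 3 ('a'): no match needed
  Position 4 ('e'): matches sub[1] = 'e'
  Position 5 ('c'): matches sub[2] = 'c'
All 3 characters matched => is a subsequence

1


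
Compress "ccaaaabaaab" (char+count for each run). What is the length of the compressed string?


Input: ccaaaabaaab
Runs:
  'c' x 2 => "c2"
  'a' x 4 => "a4"
  'b' x 1 => "b1"
  'a' x 3 => "a3"
  'b' x 1 => "b1"
Compressed: "c2a4b1a3b1"
Compressed length: 10

10


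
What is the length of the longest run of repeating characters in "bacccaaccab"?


Input: "bacccaaccab"
Scanning for longest run:
  Position 1 ('a'): new char, reset run to 1
  Position 2 ('c'): new char, reset run to 1
  Position 3 ('c'): continues run of 'c', length=2
  Position 4 ('c'): continues run of 'c', length=3
  Position 5 ('a'): new char, reset run to 1
  Position 6 ('a'): continues run of 'a', length=2
  Position 7 ('c'): new char, reset run to 1
  Position 8 ('c'): continues run of 'c', length=2
  Position 9 ('a'): new char, reset run to 1
  Position 10 ('b'): new char, reset run to 1
Longest run: 'c' with length 3

3


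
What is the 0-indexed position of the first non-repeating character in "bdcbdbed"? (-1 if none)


Input: bdcbdbed
Character frequencies:
  'b': 3
  'c': 1
  'd': 3
  'e': 1
Scanning left to right for freq == 1:
  Position 0 ('b'): freq=3, skip
  Position 1 ('d'): freq=3, skip
  Position 2 ('c'): unique! => answer = 2

2


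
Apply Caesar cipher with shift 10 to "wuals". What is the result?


Caesar cipher: shift "wuals" by 10
  'w' (pos 22) + 10 = pos 6 = 'g'
  'u' (pos 20) + 10 = pos 4 = 'e'
  'a' (pos 0) + 10 = pos 10 = 'k'
  'l' (pos 11) + 10 = pos 21 = 'v'
  's' (pos 18) + 10 = pos 2 = 'c'
Result: gekvc

gekvc


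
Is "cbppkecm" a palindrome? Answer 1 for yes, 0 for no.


Input: cbppkecm
Reversed: mcekppbc
  Compare pos 0 ('c') with pos 7 ('m'): MISMATCH
  Compare pos 1 ('b') with pos 6 ('c'): MISMATCH
  Compare pos 2 ('p') with pos 5 ('e'): MISMATCH
  Compare pos 3 ('p') with pos 4 ('k'): MISMATCH
Result: not a palindrome

0


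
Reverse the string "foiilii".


Input: foiilii
Reading characters right to left:
  Position 6: 'i'
  Position 5: 'i'
  Position 4: 'l'
  Position 3: 'i'
  Position 2: 'i'
  Position 1: 'o'
  Position 0: 'f'
Reversed: iiliiof

iiliiof


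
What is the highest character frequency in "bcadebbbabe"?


Input: bcadebbbabe
Character counts:
  'a': 2
  'b': 5
  'c': 1
  'd': 1
  'e': 2
Maximum frequency: 5

5


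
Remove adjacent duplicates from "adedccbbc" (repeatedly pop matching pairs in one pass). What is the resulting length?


Input: adedccbbc
Stack-based adjacent duplicate removal:
  Read 'a': push. Stack: a
  Read 'd': push. Stack: ad
  Read 'e': push. Stack: ade
  Read 'd': push. Stack: aded
  Read 'c': push. Stack: adedc
  Read 'c': matches stack top 'c' => pop. Stack: aded
  Read 'b': push. Stack: adedb
  Read 'b': matches stack top 'b' => pop. Stack: aded
  Read 'c': push. Stack: adedc
Final stack: "adedc" (length 5)

5


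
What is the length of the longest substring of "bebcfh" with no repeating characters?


Input: "bebcfh"
Sliding window (track last position of each char):
  Position 0 ('b'): window [0,0] length 1 -- new best
  Position 1 ('e'): window [0,1] length 2 -- new best
  Position 2 ('b'): repeat (last at 0), move window start to 1
  Position 2 ('b'): window [1,2] length 2
  Position 3 ('c'): window [1,3] length 3 -- new best
  Position 4 ('f'): window [1,4] length 4 -- new best
  Position 5 ('h'): window [1,5] length 5 -- new best
Longest substring with no repeats: "ebcfh" with length 5

5


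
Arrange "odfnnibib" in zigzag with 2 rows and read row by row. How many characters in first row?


Zigzag "odfnnibib" into 2 rows:
Placing characters:
  'o' => row 0
  'd' => row 1
  'f' => row 0
  'n' => row 1
  'n' => row 0
  'i' => row 1
  'b' => row 0
  'i' => row 1
  'b' => row 0
Rows:
  Row 0: "ofnbb"
  Row 1: "dnii"
First row length: 5

5


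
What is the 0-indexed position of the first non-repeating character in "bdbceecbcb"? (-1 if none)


Input: bdbceecbcb
Character frequencies:
  'b': 4
  'c': 3
  'd': 1
  'e': 2
Scanning left to right for freq == 1:
  Position 0 ('b'): freq=4, skip
  Position 1 ('d'): unique! => answer = 1

1


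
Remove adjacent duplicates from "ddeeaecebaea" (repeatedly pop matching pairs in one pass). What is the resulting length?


Input: ddeeaecebaea
Stack-based adjacent duplicate removal:
  Read 'd': push. Stack: d
  Read 'd': matches stack top 'd' => pop. Stack: (empty)
  Read 'e': push. Stack: e
  Read 'e': matches stack top 'e' => pop. Stack: (empty)
  Read 'a': push. Stack: a
  Read 'e': push. Stack: ae
  Read 'c': push. Stack: aec
  Read 'e': push. Stack: aece
  Read 'b': push. Stack: aeceb
  Read 'a': push. Stack: aeceba
  Read 'e': push. Stack: aecebae
  Read 'a': push. Stack: aecebaea
Final stack: "aecebaea" (length 8)

8


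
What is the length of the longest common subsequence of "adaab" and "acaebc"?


LCS of "adaab" and "acaebc"
DP table:
           a    c    a    e    b    c
      0    0    0    0    0    0    0
  a   0    1    1    1    1    1    1
  d   0    1    1    1    1    1    1
  a   0    1    1    2    2    2    2
  a   0    1    1    2    2    2    2
  b   0    1    1    2    2    3    3
LCS length = dp[5][6] = 3

3


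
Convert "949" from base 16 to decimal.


Input: "949" in base 16
Positional expansion:
  Digit '9' (value 9) x 16^2 = 2304
  Digit '4' (value 4) x 16^1 = 64
  Digit '9' (value 9) x 16^0 = 9
Sum = 2377

2377


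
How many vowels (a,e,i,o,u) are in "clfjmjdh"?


Input: clfjmjdh
Checking each character:
  'c' at position 0: consonant
  'l' at position 1: consonant
  'f' at position 2: consonant
  'j' at position 3: consonant
  'm' at position 4: consonant
  'j' at position 5: consonant
  'd' at position 6: consonant
  'h' at position 7: consonant
Total vowels: 0

0


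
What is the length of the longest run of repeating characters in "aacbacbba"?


Input: "aacbacbba"
Scanning for longest run:
  Position 1 ('a'): continues run of 'a', length=2
  Position 2 ('c'): new char, reset run to 1
  Position 3 ('b'): new char, reset run to 1
  Position 4 ('a'): new char, reset run to 1
  Position 5 ('c'): new char, reset run to 1
  Position 6 ('b'): new char, reset run to 1
  Position 7 ('b'): continues run of 'b', length=2
  Position 8 ('a'): new char, reset run to 1
Longest run: 'a' with length 2

2


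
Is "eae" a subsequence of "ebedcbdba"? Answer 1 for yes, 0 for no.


Check if "eae" is a subsequence of "ebedcbdba"
Greedy scan:
  Position 0 ('e'): matches sub[0] = 'e'
  Position 1 ('b'): no match needed
  Position 2 ('e'): no match needed
  Position 3 ('d'): no match needed
  Position 4 ('c'): no match needed
  Position 5 ('b'): no match needed
  Position 6 ('d'): no match needed
  Position 7 ('b'): no match needed
  Position 8 ('a'): matches sub[1] = 'a'
Only matched 2/3 characters => not a subsequence

0


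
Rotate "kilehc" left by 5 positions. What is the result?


Input: "kilehc", rotate left by 5
First 5 characters: "kileh"
Remaining characters: "c"
Concatenate remaining + first: "c" + "kileh" = "ckileh"

ckileh


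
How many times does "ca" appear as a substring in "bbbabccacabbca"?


Searching for "ca" in "bbbabccacabbca"
Scanning each position:
  Position 0: "bb" => no
  Position 1: "bb" => no
  Position 2: "ba" => no
  Position 3: "ab" => no
  Position 4: "bc" => no
  Position 5: "cc" => no
  Position 6: "ca" => MATCH
  Position 7: "ac" => no
  Position 8: "ca" => MATCH
  Position 9: "ab" => no
  Position 10: "bb" => no
  Position 11: "bc" => no
  Position 12: "ca" => MATCH
Total occurrences: 3

3


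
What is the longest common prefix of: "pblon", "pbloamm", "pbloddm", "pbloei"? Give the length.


Words: pblon, pbloamm, pbloddm, pbloei
  Position 0: all 'p' => match
  Position 1: all 'b' => match
  Position 2: all 'l' => match
  Position 3: all 'o' => match
  Position 4: ('n', 'a', 'd', 'e') => mismatch, stop
LCP = "pblo" (length 4)

4


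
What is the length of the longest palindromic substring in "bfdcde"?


Input: "bfdcde"
Checking substrings for palindromes:
  [2:5] "dcd" (len 3) => palindrome
Longest palindromic substring: "dcd" with length 3

3


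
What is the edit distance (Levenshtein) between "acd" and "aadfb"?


Computing edit distance: "acd" -> "aadfb"
DP table:
           a    a    d    f    b
      0    1    2    3    4    5
  a   1    0    1    2    3    4
  c   2    1    1    2    3    4
  d   3    2    2    1    2    3
Edit distance = dp[3][5] = 3

3


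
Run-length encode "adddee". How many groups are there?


Input: adddee
Scanning for consecutive runs:
  Group 1: 'a' x 1 (positions 0-0)
  Group 2: 'd' x 3 (positions 1-3)
  Group 3: 'e' x 2 (positions 4-5)
Total groups: 3

3


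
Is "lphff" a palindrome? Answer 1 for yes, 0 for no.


Input: lphff
Reversed: ffhpl
  Compare pos 0 ('l') with pos 4 ('f'): MISMATCH
  Compare pos 1 ('p') with pos 3 ('f'): MISMATCH
Result: not a palindrome

0


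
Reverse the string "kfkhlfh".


Input: kfkhlfh
Reading characters right to left:
  Position 6: 'h'
  Position 5: 'f'
  Position 4: 'l'
  Position 3: 'h'
  Position 2: 'k'
  Position 1: 'f'
  Position 0: 'k'
Reversed: hflhkfk

hflhkfk


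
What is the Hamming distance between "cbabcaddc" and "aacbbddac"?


Comparing "cbabcaddc" and "aacbbddac" position by position:
  Position 0: 'c' vs 'a' => differ
  Position 1: 'b' vs 'a' => differ
  Position 2: 'a' vs 'c' => differ
  Position 3: 'b' vs 'b' => same
  Position 4: 'c' vs 'b' => differ
  Position 5: 'a' vs 'd' => differ
  Position 6: 'd' vs 'd' => same
  Position 7: 'd' vs 'a' => differ
  Position 8: 'c' vs 'c' => same
Total differences (Hamming distance): 6

6


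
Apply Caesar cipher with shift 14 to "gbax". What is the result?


Caesar cipher: shift "gbax" by 14
  'g' (pos 6) + 14 = pos 20 = 'u'
  'b' (pos 1) + 14 = pos 15 = 'p'
  'a' (pos 0) + 14 = pos 14 = 'o'
  'x' (pos 23) + 14 = pos 11 = 'l'
Result: upol

upol


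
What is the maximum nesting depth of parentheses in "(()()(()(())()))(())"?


Input: "(()()(()(())()))(())"
Tracking depth:
  Position 0 '(': depth becomes 1
  Position 1 '(': depth becomes 2
  Position 2 ')': depth becomes 1
  Position 3 '(': depth becomes 2
  Position 4 ')': depth becomes 1
  Position 5 '(': depth becomes 2
  Position 6 '(': depth becomes 3
  Position 7 ')': depth becomes 2
  Position 8 '(': depth becomes 3
  Position 9 '(': depth becomes 4
  Position 10 ')': depth becomes 3
  Position 11 ')': depth becomes 2
  Position 12 '(': depth becomes 3
  Position 13 ')': depth becomes 2
  Position 14 ')': depth becomes 1
  Position 15 ')': depth becomes 0
  Position 16 '(': depth becomes 1
  Position 17 '(': depth becomes 2
  Position 18 ')': depth becomes 1
  Position 19 ')': depth becomes 0
Maximum depth reached: 4

4


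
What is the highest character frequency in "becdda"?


Input: becdda
Character counts:
  'a': 1
  'b': 1
  'c': 1
  'd': 2
  'e': 1
Maximum frequency: 2

2


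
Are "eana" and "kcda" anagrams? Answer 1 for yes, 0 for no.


Strings: "eana", "kcda"
Sorted first:  aaen
Sorted second: acdk
Differ at position 1: 'a' vs 'c' => not anagrams

0


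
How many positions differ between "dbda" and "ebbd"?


Comparing "dbda" and "ebbd" position by position:
  Position 0: 'd' vs 'e' => DIFFER
  Position 1: 'b' vs 'b' => same
  Position 2: 'd' vs 'b' => DIFFER
  Position 3: 'a' vs 'd' => DIFFER
Positions that differ: 3

3
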